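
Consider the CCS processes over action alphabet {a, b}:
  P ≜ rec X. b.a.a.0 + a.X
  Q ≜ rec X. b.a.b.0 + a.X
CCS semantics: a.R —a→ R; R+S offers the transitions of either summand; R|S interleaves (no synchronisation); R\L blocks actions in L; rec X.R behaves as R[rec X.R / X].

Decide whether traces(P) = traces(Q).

traces(P) ≠ traces(Q) — witness ⟨baa⟩

Reachable graph of P (4 states):
  m0 = rec X. b.a.a.0 + a.X | ··a··> m0, ··b··> m1
  m1 = a.a.0 | ··a··> m2
  m2 = a.0 | ··a··> m3
  m3 = 0 | ·
Reachable graph of Q (4 states):
  n0 = rec X. b.a.b.0 + a.X | ··a··> n0, ··b··> n1
  n1 = a.b.0 | ··a··> n2
  n2 = b.0 | ··b··> n3
  n3 = 0 | ·
Executing baa from P (initial set {m0}):
  after b @ step 1: {m1}
  after a @ step 2: {m2}
  after a @ step 3: {m3}
  ✓ P
Executing baa from Q (initial set {n0}):
  after b @ step 1: {n1}
  after a @ step 2: {n2}
  after a @ step 3: ∅ (Q stuck)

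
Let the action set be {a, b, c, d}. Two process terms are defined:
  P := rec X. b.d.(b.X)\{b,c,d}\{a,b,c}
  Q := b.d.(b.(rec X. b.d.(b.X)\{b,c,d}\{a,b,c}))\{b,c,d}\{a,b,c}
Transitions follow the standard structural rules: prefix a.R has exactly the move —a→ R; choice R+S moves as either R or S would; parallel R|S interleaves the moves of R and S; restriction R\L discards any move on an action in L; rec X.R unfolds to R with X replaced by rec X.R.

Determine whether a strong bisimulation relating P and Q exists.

YES

P's transition system — 3 states:
  u0 = rec X. b.d.(b.X)\{b,c,d}\{a,b,c} :: —b→ u1
  u1 = d.(b.(rec X. b.d.(b.X)\{b,c,d}\{a,b,c}))\{b,c,d}\{a,b,c} :: —d→ u2
  u2 = (b.(rec X. b.d.(b.X)\{b,c,d}\{a,b,c}))\{b,c,d}\{a,b,c} :: stopped
Q's transition system — 3 states:
  v0 = b.d.(b.(rec X. b.d.(b.X)\{b,c,d}\{a,b,c}))\{b,c,d}\{a,b,c} :: —b→ v1
  v1 = d.(b.(rec X. b.d.(b.X)\{b,c,d}\{a,b,c}))\{b,c,d}\{a,b,c} :: —d→ v2
  v2 = (b.(rec X. b.d.(b.X)\{b,c,d}\{a,b,c}))\{b,c,d}\{a,b,c} :: stopped
Partition-refinement fixed point:
  B0 = {u0, v0}
  B1 = {u1, v1}
  B2 = {u2, v2}
u0 ∈ B0, v0 ∈ B0 → same block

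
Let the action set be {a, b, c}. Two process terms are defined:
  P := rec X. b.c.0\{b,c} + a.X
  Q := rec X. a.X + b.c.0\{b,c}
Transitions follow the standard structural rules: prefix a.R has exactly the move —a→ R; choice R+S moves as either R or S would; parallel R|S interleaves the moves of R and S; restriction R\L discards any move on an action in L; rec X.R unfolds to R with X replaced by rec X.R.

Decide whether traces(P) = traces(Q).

LTS(P): 3 reachable states
  p0 = rec X. b.c.0\{b,c} + a.X :: —a→ p0, —b→ p1
  p1 = c.0\{b,c} :: —c→ p2
  p2 = 0\{b,c} :: ·
LTS(Q): 3 reachable states
  q0 = rec X. a.X + b.c.0\{b,c} :: —a→ q0, —b→ q1
  q1 = c.0\{b,c} :: —c→ q2
  q2 = 0\{b,c} :: ·
Partition-refinement fixed point:
  B0 = {p0, q0}
  B1 = {p1, q1}
  B2 = {p2, q2}
p0 ∈ B0, q0 ∈ B0 → same block
Bisimilar ⇒ trace-equivalent.

trace-equivalent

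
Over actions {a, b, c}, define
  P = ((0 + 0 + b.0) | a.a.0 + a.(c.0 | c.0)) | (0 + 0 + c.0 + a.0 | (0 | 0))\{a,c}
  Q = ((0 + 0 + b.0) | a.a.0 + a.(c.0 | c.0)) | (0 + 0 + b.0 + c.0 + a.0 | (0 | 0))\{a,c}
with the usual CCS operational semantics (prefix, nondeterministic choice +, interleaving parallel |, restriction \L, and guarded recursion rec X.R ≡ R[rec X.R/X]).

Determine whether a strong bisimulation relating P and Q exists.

P's transition system — 9 states:
  u0 = ((0 + 0 + b.0) | a.a.0 + a.(c.0 | c.0)) | (0 + 0 + c.0 + a.0 | (0 | 0))\{a,c} :: ··a··> u1, ··a··> u2, ··b··> u3
  u1 = (0 + 0 + b.0) | a.0 | (0 + 0 + c.0 + a.0 | (0 | 0))\{a,c} :: ··a··> u4, ··b··> u5
  u2 = c.0 | c.0 | (0 + 0 + c.0 + a.0 | (0 | 0))\{a,c} :: ··c··> u6, ··c··> u7
  u3 = 0 | a.a.0 | (0 + 0 + c.0 + a.0 | (0 | 0))\{a,c} :: ··a··> u5
  u4 = (0 + 0 + b.0) | 0 | (0 + 0 + c.0 + a.0 | (0 | 0))\{a,c} :: ··b··> u8
  u5 = 0 | a.0 | (0 + 0 + c.0 + a.0 | (0 | 0))\{a,c} :: ··a··> u8
  u6 = 0 | c.0 | (0 + 0 + c.0 + a.0 | (0 | 0))\{a,c} :: ··c··> u8
  u7 = c.0 | 0 | (0 + 0 + c.0 + a.0 | (0 | 0))\{a,c} :: ··c··> u8
  u8 = 0 | 0 | (0 + 0 + c.0 + a.0 | (0 | 0))\{a,c} :: ∅
Q's transition system — 18 states:
  v0 = ((0 + 0 + b.0) | a.a.0 + a.(c.0 | c.0)) | (0 + 0 + b.0 + c.0 + a.0 | (0 | 0))\{a,c} :: ··a··> v1, ··a··> v2, ··b··> v3, ··b··> v4
  v1 = (0 + 0 + b.0) | a.0 | (0 + 0 + b.0 + c.0 + a.0 | (0 | 0))\{a,c} :: ··a··> v5, ··b··> v6, ··b··> v7
  v2 = c.0 | c.0 | (0 + 0 + b.0 + c.0 + a.0 | (0 | 0))\{a,c} :: ··b··> v8, ··c··> v10, ··c··> v9
  v3 = ((0 + 0 + b.0) | a.a.0 + a.(c.0 | c.0)) | 0\{a,c} :: ··a··> v6, ··a··> v8, ··b··> v11
  v4 = 0 | a.a.0 | (0 + 0 + b.0 + c.0 + a.0 | (0 | 0))\{a,c} :: ··a··> v7, ··b··> v11
  v5 = (0 + 0 + b.0) | 0 | (0 + 0 + b.0 + c.0 + a.0 | (0 | 0))\{a,c} :: ··b··> v12, ··b··> v13
  v6 = (0 + 0 + b.0) | a.0 | 0\{a,c} :: ··a··> v12, ··b··> v14
  v7 = 0 | a.0 | (0 + 0 + b.0 + c.0 + a.0 | (0 | 0))\{a,c} :: ··a··> v13, ··b··> v14
  v8 = c.0 | c.0 | 0\{a,c} :: ··c··> v15, ··c··> v16
  v9 = 0 | c.0 | (0 + 0 + b.0 + c.0 + a.0 | (0 | 0))\{a,c} :: ··b··> v15, ··c··> v13
  v10 = c.0 | 0 | (0 + 0 + b.0 + c.0 + a.0 | (0 | 0))\{a,c} :: ··b··> v16, ··c··> v13
  v11 = 0 | a.a.0 | 0\{a,c} :: ··a··> v14
  v12 = (0 + 0 + b.0) | 0 | 0\{a,c} :: ··b··> v17
  v13 = 0 | 0 | (0 + 0 + b.0 + c.0 + a.0 | (0 | 0))\{a,c} :: ··b··> v17
  v14 = 0 | a.0 | 0\{a,c} :: ··a··> v17
  v15 = 0 | c.0 | 0\{a,c} :: ··c··> v17
  v16 = c.0 | 0 | 0\{a,c} :: ··c··> v17
  v17 = 0 | 0 | 0\{a,c} :: ∅
Partition-refinement fixed point:
  B0 = {u0, v3}
  B1 = {u1, v6, v7}
  B2 = {u4, v12, v13}
  B3 = {u8, v17}
  B4 = {u5, v14}
  B5 = {u3, v11}
  B6 = {u2, v8}
  B7 = {u6, u7, v15, v16}
  B8 = {v0}
  B9 = {v1}
  B10 = {v5}
  B11 = {v4}
  B12 = {v2}
  B13 = {v10, v9}
u0 ∈ B0, v0 ∈ B8 → different blocks

P ≁ Q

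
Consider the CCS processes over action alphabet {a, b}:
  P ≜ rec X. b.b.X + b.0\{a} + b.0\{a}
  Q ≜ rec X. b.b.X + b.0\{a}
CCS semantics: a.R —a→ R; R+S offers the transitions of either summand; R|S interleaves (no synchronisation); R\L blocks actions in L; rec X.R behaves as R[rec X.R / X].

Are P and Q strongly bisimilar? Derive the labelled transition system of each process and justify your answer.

P's transition system — 3 states:
  m0 = rec X. b.b.X + b.0\{a} + b.0\{a} | --b--▸ m1, --b--▸ m2
  m1 = 0\{a} | deadlocked
  m2 = b.(rec X. b.b.X + b.0\{a} + b.0\{a}) | --b--▸ m0
Q's transition system — 3 states:
  n0 = rec X. b.b.X + b.0\{a} | --b--▸ n1, --b--▸ n2
  n1 = 0\{a} | deadlocked
  n2 = b.(rec X. b.b.X + b.0\{a}) | --b--▸ n0
Coarsest stable partition (strong bisimilarity classes):
  B0 = {m0, n0}
  B1 = {m2, n2}
  B2 = {m1, n1}
m0 ∈ B0, n0 ∈ B0 → same block

YES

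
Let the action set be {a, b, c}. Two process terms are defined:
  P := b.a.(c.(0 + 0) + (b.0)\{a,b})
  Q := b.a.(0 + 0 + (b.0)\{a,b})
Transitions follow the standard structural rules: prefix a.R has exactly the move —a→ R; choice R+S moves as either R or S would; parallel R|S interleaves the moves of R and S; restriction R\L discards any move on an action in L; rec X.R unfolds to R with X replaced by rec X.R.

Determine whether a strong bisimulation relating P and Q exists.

P ≁ Q

LTS(P): 4 reachable states
  u0 = b.a.(c.(0 + 0) + (b.0)\{a,b}) has moves --b--▸ u1
  u1 = a.(c.(0 + 0) + (b.0)\{a,b}) has moves --a--▸ u2
  u2 = c.(0 + 0) + (b.0)\{a,b} has moves --c--▸ u3
  u3 = 0 + 0 has moves ·
LTS(Q): 3 reachable states
  v0 = b.a.(0 + 0 + (b.0)\{a,b}) has moves --b--▸ v1
  v1 = a.(0 + 0 + (b.0)\{a,b}) has moves --a--▸ v2
  v2 = 0 + 0 + (b.0)\{a,b} has moves ·
Coarsest stable partition (strong bisimilarity classes):
  B0 = {u0}
  B1 = {u1}
  B2 = {u2}
  B3 = {u3, v2}
  B4 = {v0}
  B5 = {v1}
u0 ∈ B0, v0 ∈ B4 → different blocks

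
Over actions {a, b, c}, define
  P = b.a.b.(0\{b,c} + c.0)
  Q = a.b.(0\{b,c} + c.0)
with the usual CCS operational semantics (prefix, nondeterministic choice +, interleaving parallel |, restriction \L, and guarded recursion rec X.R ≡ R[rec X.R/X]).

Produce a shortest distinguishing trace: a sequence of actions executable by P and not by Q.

b

Reachable graph of P (5 states):
  u0 = b.a.b.(0\{b,c} + c.0) | —b→ u1
  u1 = a.b.(0\{b,c} + c.0) | —a→ u2
  u2 = b.(0\{b,c} + c.0) | —b→ u3
  u3 = 0\{b,c} + c.0 | —c→ u4
  u4 = 0 | ·
Reachable graph of Q (4 states):
  v0 = a.b.(0\{b,c} + c.0) | —a→ v1
  v1 = b.(0\{b,c} + c.0) | —b→ v2
  v2 = 0\{b,c} + c.0 | —c→ v3
  v3 = 0 | ·
Run σ = ⟨b⟩ on P: start {u0}
  [1] b ⇒ {u1}
  ✓ P
Run σ = ⟨b⟩ on Q: start {v0}
  [1] b ⇒ ∅  — Q cannot continue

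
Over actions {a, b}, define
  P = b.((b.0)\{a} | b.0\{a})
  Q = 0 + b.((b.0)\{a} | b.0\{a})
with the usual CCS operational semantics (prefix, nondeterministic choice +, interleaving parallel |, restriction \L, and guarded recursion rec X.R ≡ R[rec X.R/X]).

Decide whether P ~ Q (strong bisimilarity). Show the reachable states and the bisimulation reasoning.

Reachable graph of P (5 states):
  m0 = b.((b.0)\{a} | b.0\{a}) :: —b→ m1
  m1 = (b.0)\{a} | b.0\{a} :: —b→ m2, —b→ m3
  m2 = (b.0)\{a} | 0\{a} :: —b→ m4
  m3 = 0\{a} | b.0\{a} :: —b→ m4
  m4 = 0\{a} | 0\{a} :: ·
Reachable graph of Q (5 states):
  n0 = 0 + b.((b.0)\{a} | b.0\{a}) :: —b→ n1
  n1 = (b.0)\{a} | b.0\{a} :: —b→ n2, —b→ n3
  n2 = (b.0)\{a} | 0\{a} :: —b→ n4
  n3 = 0\{a} | b.0\{a} :: —b→ n4
  n4 = 0\{a} | 0\{a} :: ·
Bisimilarity quotient blocks:
  B0 = {m0, n0}
  B1 = {m1, n1}
  B2 = {m2, m3, n2, n3}
  B3 = {m4, n4}
m0 ∈ B0, n0 ∈ B0 → same block

YES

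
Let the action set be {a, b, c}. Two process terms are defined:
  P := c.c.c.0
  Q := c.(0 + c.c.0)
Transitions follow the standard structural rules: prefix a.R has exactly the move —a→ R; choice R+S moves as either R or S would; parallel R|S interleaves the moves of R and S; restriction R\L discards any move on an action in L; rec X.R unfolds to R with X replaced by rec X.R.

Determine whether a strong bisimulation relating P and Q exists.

Reachable graph of P (4 states):
  p0 = c.c.c.0 → --c--▸ p1
  p1 = c.c.0 → --c--▸ p2
  p2 = c.0 → --c--▸ p3
  p3 = 0 → (no moves)
Reachable graph of Q (4 states):
  q0 = c.(0 + c.c.0) → --c--▸ q1
  q1 = 0 + c.c.0 → --c--▸ q2
  q2 = c.0 → --c--▸ q3
  q3 = 0 → (no moves)
Bisimilarity quotient blocks:
  B0 = {p0, q0}
  B1 = {p1, q1}
  B2 = {p2, q2}
  B3 = {p3, q3}
p0 ∈ B0, q0 ∈ B0 → same block

bisimilar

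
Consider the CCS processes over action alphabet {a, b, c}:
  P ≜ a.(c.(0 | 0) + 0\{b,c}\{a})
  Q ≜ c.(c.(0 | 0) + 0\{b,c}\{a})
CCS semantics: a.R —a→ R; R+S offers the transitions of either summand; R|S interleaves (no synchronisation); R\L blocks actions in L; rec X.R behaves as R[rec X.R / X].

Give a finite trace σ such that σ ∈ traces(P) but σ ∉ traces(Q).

Reachable graph of P (3 states):
  m0 = a.(c.(0 | 0) + 0\{b,c}\{a}) :: —a→ m1
  m1 = c.(0 | 0) + 0\{b,c}\{a} :: —c→ m2
  m2 = 0 | 0 :: (no moves)
Reachable graph of Q (3 states):
  n0 = c.(c.(0 | 0) + 0\{b,c}\{a}) :: —c→ n1
  n1 = c.(0 | 0) + 0\{b,c}\{a} :: —c→ n2
  n2 = 0 | 0 :: (no moves)
Trace ⟨a⟩ through P, begin at {m0}:
  after a @ step 1: {m1}
  ✓ P
Trace ⟨a⟩ through Q, begin at {n0}:
  after a @ step 1: ∅  — Q cannot continue

a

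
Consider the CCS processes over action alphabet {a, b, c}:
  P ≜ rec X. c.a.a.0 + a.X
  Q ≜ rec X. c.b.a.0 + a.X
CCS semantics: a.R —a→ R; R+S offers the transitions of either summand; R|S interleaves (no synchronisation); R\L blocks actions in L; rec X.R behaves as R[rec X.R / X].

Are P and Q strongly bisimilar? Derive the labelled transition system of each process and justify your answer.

Reachable graph of P (4 states):
  u0 = rec X. c.a.a.0 + a.X ⊢ —a→ u0, —c→ u1
  u1 = a.a.0 ⊢ —a→ u2
  u2 = a.0 ⊢ —a→ u3
  u3 = 0 ⊢ ∅
Reachable graph of Q (4 states):
  v0 = rec X. c.b.a.0 + a.X ⊢ —a→ v0, —c→ v1
  v1 = b.a.0 ⊢ —b→ v2
  v2 = a.0 ⊢ —a→ v3
  v3 = 0 ⊢ ∅
Coarsest stable partition (strong bisimilarity classes):
  B0 = {u0}
  B1 = {u1}
  B2 = {u2, v2}
  B3 = {u3, v3}
  B4 = {v0}
  B5 = {v1}
u0 ∈ B0, v0 ∈ B4 → different blocks

NO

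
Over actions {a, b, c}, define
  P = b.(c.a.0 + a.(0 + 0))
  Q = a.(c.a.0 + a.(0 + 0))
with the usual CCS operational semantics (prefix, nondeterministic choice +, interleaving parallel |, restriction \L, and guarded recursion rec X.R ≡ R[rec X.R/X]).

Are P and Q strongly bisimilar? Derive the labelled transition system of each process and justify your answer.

NO

LTS(P): 5 reachable states
  m0 = b.(c.a.0 + a.(0 + 0)) :: ··b··> m1
  m1 = c.a.0 + a.(0 + 0) :: ··a··> m2, ··c··> m3
  m2 = 0 + 0 :: (no moves)
  m3 = a.0 :: ··a··> m4
  m4 = 0 :: (no moves)
LTS(Q): 5 reachable states
  n0 = a.(c.a.0 + a.(0 + 0)) :: ··a··> n1
  n1 = c.a.0 + a.(0 + 0) :: ··a··> n2, ··c··> n3
  n2 = 0 + 0 :: (no moves)
  n3 = a.0 :: ··a··> n4
  n4 = 0 :: (no moves)
Coarsest stable partition (strong bisimilarity classes):
  B0 = {m0}
  B1 = {m1, n1}
  B2 = {m2, m4, n2, n4}
  B3 = {m3, n3}
  B4 = {n0}
m0 ∈ B0, n0 ∈ B4 → different blocks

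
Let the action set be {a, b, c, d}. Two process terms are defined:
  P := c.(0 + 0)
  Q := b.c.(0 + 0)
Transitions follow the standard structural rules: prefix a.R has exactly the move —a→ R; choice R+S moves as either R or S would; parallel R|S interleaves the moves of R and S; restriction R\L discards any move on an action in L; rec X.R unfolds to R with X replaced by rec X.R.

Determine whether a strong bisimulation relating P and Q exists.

LTS(P): 2 reachable states
  p0 = c.(0 + 0) :: —c→ p1
  p1 = 0 + 0 :: (no moves)
LTS(Q): 3 reachable states
  q0 = b.c.(0 + 0) :: —b→ q1
  q1 = c.(0 + 0) :: —c→ q2
  q2 = 0 + 0 :: (no moves)
Partition-refinement fixed point:
  B0 = {p0, q1}
  B1 = {p1, q2}
  B2 = {q0}
p0 ∈ B0, q0 ∈ B2 → different blocks

not bisimilar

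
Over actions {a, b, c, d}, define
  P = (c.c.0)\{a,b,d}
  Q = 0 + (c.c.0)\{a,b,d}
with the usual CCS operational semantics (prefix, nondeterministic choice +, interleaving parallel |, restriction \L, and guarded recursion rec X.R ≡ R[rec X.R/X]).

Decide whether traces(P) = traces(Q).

trace-equivalent

P's transition system — 3 states:
  m0 = (c.c.0)\{a,b,d} | =c=> m1
  m1 = (c.0)\{a,b,d} | =c=> m2
  m2 = 0\{a,b,d} | ∅
Q's transition system — 3 states:
  n0 = 0 + (c.c.0)\{a,b,d} | =c=> n1
  n1 = (c.0)\{a,b,d} | =c=> n2
  n2 = 0\{a,b,d} | ∅
Bisimilarity quotient blocks:
  B0 = {m0, n0}
  B1 = {m1, n1}
  B2 = {m2, n2}
m0 ∈ B0, n0 ∈ B0 → same block
Bisimilar ⇒ trace-equivalent.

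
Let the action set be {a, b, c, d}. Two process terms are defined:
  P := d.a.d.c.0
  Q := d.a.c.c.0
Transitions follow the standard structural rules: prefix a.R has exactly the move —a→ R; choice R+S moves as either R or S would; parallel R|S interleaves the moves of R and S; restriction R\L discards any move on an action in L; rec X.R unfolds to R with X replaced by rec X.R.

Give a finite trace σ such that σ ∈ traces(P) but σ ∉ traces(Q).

dad

LTS(P): 5 reachable states
  m0 = d.a.d.c.0 ⊢ -d-> m1
  m1 = a.d.c.0 ⊢ -a-> m2
  m2 = d.c.0 ⊢ -d-> m3
  m3 = c.0 ⊢ -c-> m4
  m4 = 0 ⊢ ∅
LTS(Q): 5 reachable states
  n0 = d.a.c.c.0 ⊢ -d-> n1
  n1 = a.c.c.0 ⊢ -a-> n2
  n2 = c.c.0 ⊢ -c-> n3
  n3 = c.0 ⊢ -c-> n4
  n4 = 0 ⊢ ∅
Trace ⟨dad⟩ through P, begin at {m0}:
  after d @ step 1: {m1}
  after a @ step 2: {m2}
  after d @ step 3: {m3}
  P completes σ.
Trace ⟨dad⟩ through Q, begin at {n0}:
  after d @ step 1: {n1}
  after a @ step 2: {n2}
  after d @ step 3: no successor for Q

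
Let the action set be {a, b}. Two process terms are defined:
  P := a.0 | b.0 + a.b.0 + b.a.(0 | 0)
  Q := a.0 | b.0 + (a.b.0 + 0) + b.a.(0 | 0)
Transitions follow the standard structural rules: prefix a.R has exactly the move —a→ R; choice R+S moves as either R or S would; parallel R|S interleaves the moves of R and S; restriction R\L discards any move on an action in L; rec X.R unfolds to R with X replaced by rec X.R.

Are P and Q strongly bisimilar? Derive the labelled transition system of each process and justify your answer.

bisimilar

LTS(P): 7 reachable states
  m0 = a.0 | b.0 + a.b.0 + b.a.(0 | 0) :: =a=> m1, =a=> m2, =b=> m3, =b=> m4
  m1 = 0 | b.0 :: =b=> m5
  m2 = b.0 :: =b=> m6
  m3 = a.(0 | 0) :: =a=> m5
  m4 = a.0 | 0 :: =a=> m5
  m5 = 0 | 0 :: ∅
  m6 = 0 :: ∅
LTS(Q): 7 reachable states
  n0 = a.0 | b.0 + (a.b.0 + 0) + b.a.(0 | 0) :: =a=> n1, =a=> n2, =b=> n3, =b=> n4
  n1 = 0 | b.0 :: =b=> n5
  n2 = b.0 :: =b=> n6
  n3 = a.(0 | 0) :: =a=> n5
  n4 = a.0 | 0 :: =a=> n5
  n5 = 0 | 0 :: ∅
  n6 = 0 :: ∅
Bisimilarity quotient blocks:
  B0 = {m0, n0}
  B1 = {m1, m2, n1, n2}
  B2 = {m5, m6, n5, n6}
  B3 = {m3, m4, n3, n4}
m0 ∈ B0, n0 ∈ B0 → same block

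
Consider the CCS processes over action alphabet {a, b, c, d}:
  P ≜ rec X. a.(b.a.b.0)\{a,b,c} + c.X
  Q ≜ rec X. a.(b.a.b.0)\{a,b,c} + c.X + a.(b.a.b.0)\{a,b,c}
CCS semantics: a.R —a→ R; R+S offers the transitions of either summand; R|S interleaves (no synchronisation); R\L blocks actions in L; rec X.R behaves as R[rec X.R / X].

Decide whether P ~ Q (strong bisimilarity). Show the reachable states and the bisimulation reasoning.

Reachable graph of P (2 states):
  m0 = rec X. a.(b.a.b.0)\{a,b,c} + c.X | ··a··> m1, ··c··> m0
  m1 = (b.a.b.0)\{a,b,c} | deadlocked
Reachable graph of Q (2 states):
  n0 = rec X. a.(b.a.b.0)\{a,b,c} + c.X + a.(b.a.b.0)\{a,b,c} | ··a··> n1, ··c··> n0
  n1 = (b.a.b.0)\{a,b,c} | deadlocked
Bisimilarity quotient blocks:
  B0 = {m0, n0}
  B1 = {m1, n1}
m0 ∈ B0, n0 ∈ B0 → same block

YES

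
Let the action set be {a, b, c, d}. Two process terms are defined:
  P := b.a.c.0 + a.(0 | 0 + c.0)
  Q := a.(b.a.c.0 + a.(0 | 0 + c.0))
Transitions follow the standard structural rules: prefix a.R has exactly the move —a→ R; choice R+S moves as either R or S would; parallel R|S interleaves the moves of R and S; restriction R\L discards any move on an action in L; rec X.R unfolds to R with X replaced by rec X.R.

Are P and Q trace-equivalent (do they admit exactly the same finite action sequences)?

Reachable graph of P (5 states):
  m0 = b.a.c.0 + a.(0 | 0 + c.0) → -a-> m1, -b-> m2
  m1 = 0 | 0 + c.0 → -c-> m3
  m2 = a.c.0 → -a-> m4
  m3 = 0 → ·
  m4 = c.0 → -c-> m3
Reachable graph of Q (6 states):
  n0 = a.(b.a.c.0 + a.(0 | 0 + c.0)) → -a-> n1
  n1 = b.a.c.0 + a.(0 | 0 + c.0) → -a-> n2, -b-> n3
  n2 = 0 | 0 + c.0 → -c-> n4
  n3 = a.c.0 → -a-> n5
  n4 = 0 → ·
  n5 = c.0 → -c-> n4
Executing b from P (initial set {m0}):
  step 1 (b): {m2}
  ✓ P
Executing b from Q (initial set {n0}):
  step 1 (b): no successor for Q

trace-distinct — witness ⟨b⟩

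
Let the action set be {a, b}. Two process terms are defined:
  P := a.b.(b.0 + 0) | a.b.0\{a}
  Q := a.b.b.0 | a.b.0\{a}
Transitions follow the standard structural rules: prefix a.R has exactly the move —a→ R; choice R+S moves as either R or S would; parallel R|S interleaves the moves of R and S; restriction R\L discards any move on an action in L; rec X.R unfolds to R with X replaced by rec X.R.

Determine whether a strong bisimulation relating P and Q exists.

P's transition system — 12 states:
  m0 = a.b.(b.0 + 0) | a.b.0\{a} → --a--▸ m1, --a--▸ m2
  m1 = a.b.(b.0 + 0) | b.0\{a} → --a--▸ m3, --b--▸ m4
  m2 = b.(b.0 + 0) | a.b.0\{a} → --a--▸ m3, --b--▸ m5
  m3 = b.(b.0 + 0) | b.0\{a} → --b--▸ m6, --b--▸ m7
  m4 = a.b.(b.0 + 0) | 0\{a} → --a--▸ m7
  m5 = (b.0 + 0) | a.b.0\{a} → --a--▸ m6, --b--▸ m8
  m6 = (b.0 + 0) | b.0\{a} → --b--▸ m10, --b--▸ m9
  m7 = b.(b.0 + 0) | 0\{a} → --b--▸ m9
  m8 = 0 | a.b.0\{a} → --a--▸ m10
  m9 = (b.0 + 0) | 0\{a} → --b--▸ m11
  m10 = 0 | b.0\{a} → --b--▸ m11
  m11 = 0 | 0\{a} → stopped
Q's transition system — 12 states:
  n0 = a.b.b.0 | a.b.0\{a} → --a--▸ n1, --a--▸ n2
  n1 = a.b.b.0 | b.0\{a} → --a--▸ n3, --b--▸ n4
  n2 = b.b.0 | a.b.0\{a} → --a--▸ n3, --b--▸ n5
  n3 = b.b.0 | b.0\{a} → --b--▸ n6, --b--▸ n7
  n4 = a.b.b.0 | 0\{a} → --a--▸ n7
  n5 = b.0 | a.b.0\{a} → --a--▸ n6, --b--▸ n8
  n6 = b.0 | b.0\{a} → --b--▸ n10, --b--▸ n9
  n7 = b.b.0 | 0\{a} → --b--▸ n10
  n8 = 0 | a.b.0\{a} → --a--▸ n9
  n9 = 0 | b.0\{a} → --b--▸ n11
  n10 = b.0 | 0\{a} → --b--▸ n11
  n11 = 0 | 0\{a} → stopped
Bisimilarity quotient blocks:
  B0 = {m0, n0}
  B1 = {m2, n2}
  B2 = {m5, n5}
  B3 = {m6, m7, n6, n7}
  B4 = {m10, m9, n10, n9}
  B5 = {m11, n11}
  B6 = {m8, n8}
  B7 = {m3, n3}
  B8 = {m1, n1}
  B9 = {m4, n4}
m0 ∈ B0, n0 ∈ B0 → same block

P ~ Q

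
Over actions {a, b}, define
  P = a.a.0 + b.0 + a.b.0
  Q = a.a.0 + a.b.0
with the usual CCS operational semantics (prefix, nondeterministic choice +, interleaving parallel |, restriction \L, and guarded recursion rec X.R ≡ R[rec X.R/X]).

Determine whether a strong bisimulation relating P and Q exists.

P's transition system — 4 states:
  m0 = a.a.0 + b.0 + a.b.0 → ··a··> m1, ··a··> m2, ··b··> m3
  m1 = a.0 → ··a··> m3
  m2 = b.0 → ··b··> m3
  m3 = 0 → ∅
Q's transition system — 4 states:
  n0 = a.a.0 + a.b.0 → ··a··> n1, ··a··> n2
  n1 = a.0 → ··a··> n3
  n2 = b.0 → ··b··> n3
  n3 = 0 → ∅
Partition-refinement fixed point:
  B0 = {m0}
  B1 = {m2, n2}
  B2 = {m3, n3}
  B3 = {m1, n1}
  B4 = {n0}
m0 ∈ B0, n0 ∈ B4 → different blocks

not bisimilar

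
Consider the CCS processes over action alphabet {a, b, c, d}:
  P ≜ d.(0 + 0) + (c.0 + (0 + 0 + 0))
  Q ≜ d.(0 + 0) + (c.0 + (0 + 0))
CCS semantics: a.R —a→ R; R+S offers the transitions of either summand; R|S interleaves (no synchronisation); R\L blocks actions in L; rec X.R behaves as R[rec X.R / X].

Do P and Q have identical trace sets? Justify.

YES

Reachable graph of P (3 states):
  m0 = d.(0 + 0) + (c.0 + (0 + 0 + 0)) ⊢ --c--▸ m1, --d--▸ m2
  m1 = 0 ⊢ deadlocked
  m2 = 0 + 0 ⊢ deadlocked
Reachable graph of Q (3 states):
  n0 = d.(0 + 0) + (c.0 + (0 + 0)) ⊢ --c--▸ n1, --d--▸ n2
  n1 = 0 ⊢ deadlocked
  n2 = 0 + 0 ⊢ deadlocked
Coarsest stable partition (strong bisimilarity classes):
  B0 = {m0, n0}
  B1 = {m1, m2, n1, n2}
m0 ∈ B0, n0 ∈ B0 → same block
Bisimilar ⇒ trace-equivalent.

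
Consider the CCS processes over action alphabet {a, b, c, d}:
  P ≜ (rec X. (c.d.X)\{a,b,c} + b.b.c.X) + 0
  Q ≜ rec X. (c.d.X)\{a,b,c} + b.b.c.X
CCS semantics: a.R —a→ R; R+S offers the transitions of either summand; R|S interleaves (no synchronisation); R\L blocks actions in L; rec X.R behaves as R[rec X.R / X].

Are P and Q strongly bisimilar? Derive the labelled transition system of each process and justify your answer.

LTS(P): 4 reachable states
  p0 = (rec X. (c.d.X)\{a,b,c} + b.b.c.X) + 0 → --b--▸ p1
  p1 = b.c.(rec X. (c.d.X)\{a,b,c} + b.b.c.X) → --b--▸ p2
  p2 = c.(rec X. (c.d.X)\{a,b,c} + b.b.c.X) → --c--▸ p3
  p3 = rec X. (c.d.X)\{a,b,c} + b.b.c.X → --b--▸ p1
LTS(Q): 3 reachable states
  q0 = rec X. (c.d.X)\{a,b,c} + b.b.c.X → --b--▸ q1
  q1 = b.c.(rec X. (c.d.X)\{a,b,c} + b.b.c.X) → --b--▸ q2
  q2 = c.(rec X. (c.d.X)\{a,b,c} + b.b.c.X) → --c--▸ q0
Coarsest stable partition (strong bisimilarity classes):
  B0 = {p0, p3, q0}
  B1 = {p1, q1}
  B2 = {p2, q2}
p0 ∈ B0, q0 ∈ B0 → same block

bisimilar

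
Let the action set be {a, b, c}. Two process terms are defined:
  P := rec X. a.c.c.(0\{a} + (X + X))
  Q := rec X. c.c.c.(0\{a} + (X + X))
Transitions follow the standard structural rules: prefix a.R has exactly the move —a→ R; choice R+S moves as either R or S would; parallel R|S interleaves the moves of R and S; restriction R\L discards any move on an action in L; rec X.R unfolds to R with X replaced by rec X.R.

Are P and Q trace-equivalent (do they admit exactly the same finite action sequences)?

NO — witness ⟨a⟩

P's transition system — 4 states:
  s0 = rec X. a.c.c.(0\{a} + (X + X)) has moves ··a··> s1
  s1 = c.c.(0\{a} + ((rec X. a.c.c.(0\{a} + (X + X))) + (rec X. a.c.c.(0\{a} + (X + X))))) has moves ··c··> s2
  s2 = c.(0\{a} + ((rec X. a.c.c.(0\{a} + (X + X))) + (rec X. a.c.c.(0\{a} + (X + X))))) has moves ··c··> s3
  s3 = 0\{a} + ((rec X. a.c.c.(0\{a} + (X + X))) + (rec X. a.c.c.(0\{a} + (X + X)))) has moves ··a··> s1
Q's transition system — 4 states:
  t0 = rec X. c.c.c.(0\{a} + (X + X)) has moves ··c··> t1
  t1 = c.c.(0\{a} + ((rec X. c.c.c.(0\{a} + (X + X))) + (rec X. c.c.c.(0\{a} + (X + X))))) has moves ··c··> t2
  t2 = c.(0\{a} + ((rec X. c.c.c.(0\{a} + (X + X))) + (rec X. c.c.c.(0\{a} + (X + X))))) has moves ··c··> t3
  t3 = 0\{a} + ((rec X. c.c.c.(0\{a} + (X + X))) + (rec X. c.c.c.(0\{a} + (X + X)))) has moves ··c··> t1
Executing a from P (initial set {s0}):
  step 1 (a): {s1}
  ✓ P
Executing a from Q (initial set {t0}):
  step 1 (a): no successor for Q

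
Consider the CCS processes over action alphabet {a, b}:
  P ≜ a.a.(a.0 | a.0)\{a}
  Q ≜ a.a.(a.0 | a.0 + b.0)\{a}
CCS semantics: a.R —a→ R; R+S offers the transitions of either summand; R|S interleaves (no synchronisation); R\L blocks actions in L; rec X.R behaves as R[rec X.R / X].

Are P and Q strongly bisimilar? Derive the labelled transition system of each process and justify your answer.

LTS(P): 3 reachable states
  p0 = a.a.(a.0 | a.0)\{a} has moves ··a··> p1
  p1 = a.(a.0 | a.0)\{a} has moves ··a··> p2
  p2 = (a.0 | a.0)\{a} has moves deadlocked
LTS(Q): 4 reachable states
  q0 = a.a.(a.0 | a.0 + b.0)\{a} has moves ··a··> q1
  q1 = a.(a.0 | a.0 + b.0)\{a} has moves ··a··> q2
  q2 = (a.0 | a.0 + b.0)\{a} has moves ··b··> q3
  q3 = 0\{a} has moves deadlocked
Bisimilarity quotient blocks:
  B0 = {p0}
  B1 = {p1}
  B2 = {p2, q3}
  B3 = {q0}
  B4 = {q1}
  B5 = {q2}
p0 ∈ B0, q0 ∈ B3 → different blocks

NO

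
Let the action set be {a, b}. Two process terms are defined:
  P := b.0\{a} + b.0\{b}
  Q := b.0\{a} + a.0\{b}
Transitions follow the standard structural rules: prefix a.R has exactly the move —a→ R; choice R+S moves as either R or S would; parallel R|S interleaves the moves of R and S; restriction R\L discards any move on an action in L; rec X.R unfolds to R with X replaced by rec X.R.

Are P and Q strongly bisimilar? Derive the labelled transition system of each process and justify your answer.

P ≁ Q

LTS(P): 3 reachable states
  p0 = b.0\{a} + b.0\{b} :: --b--▸ p1, --b--▸ p2
  p1 = 0\{a} :: ∅
  p2 = 0\{b} :: ∅
LTS(Q): 3 reachable states
  q0 = b.0\{a} + a.0\{b} :: --a--▸ q1, --b--▸ q2
  q1 = 0\{b} :: ∅
  q2 = 0\{a} :: ∅
Partition-refinement fixed point:
  B0 = {p0}
  B1 = {p1, p2, q1, q2}
  B2 = {q0}
p0 ∈ B0, q0 ∈ B2 → different blocks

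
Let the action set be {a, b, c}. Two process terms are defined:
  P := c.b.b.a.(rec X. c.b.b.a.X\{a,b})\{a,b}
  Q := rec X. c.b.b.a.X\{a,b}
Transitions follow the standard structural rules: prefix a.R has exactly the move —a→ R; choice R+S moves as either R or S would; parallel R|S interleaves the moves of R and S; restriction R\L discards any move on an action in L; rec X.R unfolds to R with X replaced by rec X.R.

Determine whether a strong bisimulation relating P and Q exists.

P ~ Q

Reachable graph of P (6 states):
  s0 = c.b.b.a.(rec X. c.b.b.a.X\{a,b})\{a,b} → ··c··> s1
  s1 = b.b.a.(rec X. c.b.b.a.X\{a,b})\{a,b} → ··b··> s2
  s2 = b.a.(rec X. c.b.b.a.X\{a,b})\{a,b} → ··b··> s3
  s3 = a.(rec X. c.b.b.a.X\{a,b})\{a,b} → ··a··> s4
  s4 = (rec X. c.b.b.a.X\{a,b})\{a,b} → ··c··> s5
  s5 = (b.b.a.(rec X. c.b.b.a.X\{a,b})\{a,b})\{a,b} → ∅
Reachable graph of Q (6 states):
  t0 = rec X. c.b.b.a.X\{a,b} → ··c··> t1
  t1 = b.b.a.(rec X. c.b.b.a.X\{a,b})\{a,b} → ··b··> t2
  t2 = b.a.(rec X. c.b.b.a.X\{a,b})\{a,b} → ··b··> t3
  t3 = a.(rec X. c.b.b.a.X\{a,b})\{a,b} → ··a··> t4
  t4 = (rec X. c.b.b.a.X\{a,b})\{a,b} → ··c··> t5
  t5 = (b.b.a.(rec X. c.b.b.a.X\{a,b})\{a,b})\{a,b} → ∅
Bisimilarity quotient blocks:
  B0 = {s0, t0}
  B1 = {s1, t1}
  B2 = {s2, t2}
  B3 = {s3, t3}
  B4 = {s4, t4}
  B5 = {s5, t5}
s0 ∈ B0, t0 ∈ B0 → same block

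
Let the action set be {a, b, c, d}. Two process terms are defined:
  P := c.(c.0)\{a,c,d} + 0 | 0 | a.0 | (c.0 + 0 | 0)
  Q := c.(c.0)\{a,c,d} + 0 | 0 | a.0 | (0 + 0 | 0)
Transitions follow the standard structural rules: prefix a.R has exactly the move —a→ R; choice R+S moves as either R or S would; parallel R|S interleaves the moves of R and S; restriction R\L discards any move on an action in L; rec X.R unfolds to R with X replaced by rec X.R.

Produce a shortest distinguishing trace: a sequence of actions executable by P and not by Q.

ac

Reachable graph of P (5 states):
  u0 = c.(c.0)\{a,c,d} + 0 | 0 | a.0 | (c.0 + 0 | 0) has moves -a-> u1, -c-> u2, -c-> u3
  u1 = 0 | 0 | 0 | (c.0 + 0 | 0) has moves -c-> u4
  u2 = (c.0)\{a,c,d} has moves ∅
  u3 = 0 | 0 | a.0 | 0 has moves -a-> u4
  u4 = 0 | 0 | 0 | 0 has moves ∅
Reachable graph of Q (3 states):
  v0 = c.(c.0)\{a,c,d} + 0 | 0 | a.0 | (0 + 0 | 0) has moves -a-> v1, -c-> v2
  v1 = 0 | 0 | 0 | (0 + 0 | 0) has moves ∅
  v2 = (c.0)\{a,c,d} has moves ∅
Trace ⟨ac⟩ through P, begin at {u0}:
  after a @ step 1: {u1}
  after c @ step 2: {u4}
  ✓ P
Trace ⟨ac⟩ through Q, begin at {v0}:
  after a @ step 1: {v1}
  after c @ step 2: ∅  — Q cannot continue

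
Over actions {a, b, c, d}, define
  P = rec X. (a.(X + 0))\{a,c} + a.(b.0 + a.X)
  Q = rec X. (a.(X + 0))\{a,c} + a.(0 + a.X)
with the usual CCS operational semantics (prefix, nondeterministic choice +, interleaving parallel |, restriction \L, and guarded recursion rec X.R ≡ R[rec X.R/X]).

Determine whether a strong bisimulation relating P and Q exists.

P ≁ Q

LTS(P): 3 reachable states
  s0 = rec X. (a.(X + 0))\{a,c} + a.(b.0 + a.X) :: ··a··> s1
  s1 = b.0 + a.(rec X. (a.(X + 0))\{a,c} + a.(b.0 + a.X)) :: ··a··> s0, ··b··> s2
  s2 = 0 :: deadlocked
LTS(Q): 2 reachable states
  t0 = rec X. (a.(X + 0))\{a,c} + a.(0 + a.X) :: ··a··> t1
  t1 = 0 + a.(rec X. (a.(X + 0))\{a,c} + a.(0 + a.X)) :: ··a··> t0
Bisimilarity quotient blocks:
  B0 = {s0}
  B1 = {s1}
  B2 = {s2}
  B3 = {t0, t1}
s0 ∈ B0, t0 ∈ B3 → different blocks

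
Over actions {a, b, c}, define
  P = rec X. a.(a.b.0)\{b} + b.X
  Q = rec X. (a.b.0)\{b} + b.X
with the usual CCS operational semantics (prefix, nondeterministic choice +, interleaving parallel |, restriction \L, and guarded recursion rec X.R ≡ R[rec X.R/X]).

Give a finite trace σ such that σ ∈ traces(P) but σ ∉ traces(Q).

LTS(P): 3 reachable states
  s0 = rec X. a.(a.b.0)\{b} + b.X has moves —a→ s1, —b→ s0
  s1 = (a.b.0)\{b} has moves —a→ s2
  s2 = (b.0)\{b} has moves deadlocked
LTS(Q): 2 reachable states
  t0 = rec X. (a.b.0)\{b} + b.X has moves —a→ t1, —b→ t0
  t1 = (b.0)\{b} has moves deadlocked
Trace ⟨aa⟩ through P, begin at {s0}:
  step 1 (a): {s1}
  step 2 (a): {s2}
  ✓ P
Trace ⟨aa⟩ through Q, begin at {t0}:
  step 1 (a): {t1}
  step 2 (a): ∅  — Q cannot continue

aa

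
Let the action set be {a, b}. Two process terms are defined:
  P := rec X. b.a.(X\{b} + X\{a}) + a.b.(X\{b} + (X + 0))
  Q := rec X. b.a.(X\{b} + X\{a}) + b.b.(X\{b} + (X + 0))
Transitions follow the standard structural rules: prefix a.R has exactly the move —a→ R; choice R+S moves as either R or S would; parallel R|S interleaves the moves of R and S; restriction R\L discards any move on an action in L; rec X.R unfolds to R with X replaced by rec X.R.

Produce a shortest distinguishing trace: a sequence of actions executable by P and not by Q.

a

Reachable graph of P (7 states):
  m0 = rec X. b.a.(X\{b} + X\{a}) + a.b.(X\{b} + (X + 0)) has moves --a--▸ m1, --b--▸ m2
  m1 = b.((rec X. b.a.(X\{b} + X\{a}) + a.b.(X\{b} + (X + 0)))\{b} + ((rec X. b.a.(X\{b} + X\{a}) + a.b.(X\{b} + (X + 0))) + 0)) has moves --b--▸ m3
  m2 = a.((rec X. b.a.(X\{b} + X\{a}) + a.b.(X\{b} + (X + 0)))\{b} + (rec X. b.a.(X\{b} + X\{a}) + a.b.(X\{b} + (X + 0)))\{a}) has moves --a--▸ m4
  m3 = (rec X. b.a.(X\{b} + X\{a}) + a.b.(X\{b} + (X + 0)))\{b} + ((rec X. b.a.(X\{b} + X\{a}) + a.b.(X\{b} + (X + 0))) + 0) has moves --a--▸ m1, --a--▸ m5, --b--▸ m2
  m4 = (rec X. b.a.(X\{b} + X\{a}) + a.b.(X\{b} + (X + 0)))\{b} + (rec X. b.a.(X\{b} + X\{a}) + a.b.(X\{b} + (X + 0)))\{a} has moves --a--▸ m5, --b--▸ m6
  m5 = (b.((rec X. b.a.(X\{b} + X\{a}) + a.b.(X\{b} + (X + 0)))\{b} + ((rec X. b.a.(X\{b} + X\{a}) + a.b.(X\{b} + (X + 0))) + 0)))\{b} has moves ·
  m6 = (a.((rec X. b.a.(X\{b} + X\{a}) + a.b.(X\{b} + (X + 0)))\{b} + (rec X. b.a.(X\{b} + X\{a}) + a.b.(X\{b} + (X + 0)))\{a}))\{a} has moves ·
Reachable graph of Q (8 states):
  n0 = rec X. b.a.(X\{b} + X\{a}) + b.b.(X\{b} + (X + 0)) has moves --b--▸ n1, --b--▸ n2
  n1 = a.((rec X. b.a.(X\{b} + X\{a}) + b.b.(X\{b} + (X + 0)))\{b} + (rec X. b.a.(X\{b} + X\{a}) + b.b.(X\{b} + (X + 0)))\{a}) has moves --a--▸ n3
  n2 = b.((rec X. b.a.(X\{b} + X\{a}) + b.b.(X\{b} + (X + 0)))\{b} + ((rec X. b.a.(X\{b} + X\{a}) + b.b.(X\{b} + (X + 0))) + 0)) has moves --b--▸ n4
  n3 = (rec X. b.a.(X\{b} + X\{a}) + b.b.(X\{b} + (X + 0)))\{b} + (rec X. b.a.(X\{b} + X\{a}) + b.b.(X\{b} + (X + 0)))\{a} has moves --b--▸ n5, --b--▸ n6
  n4 = (rec X. b.a.(X\{b} + X\{a}) + b.b.(X\{b} + (X + 0)))\{b} + ((rec X. b.a.(X\{b} + X\{a}) + b.b.(X\{b} + (X + 0))) + 0) has moves --b--▸ n1, --b--▸ n2
  n5 = (a.((rec X. b.a.(X\{b} + X\{a}) + b.b.(X\{b} + (X + 0)))\{b} + (rec X. b.a.(X\{b} + X\{a}) + b.b.(X\{b} + (X + 0)))\{a}))\{a} has moves ·
  n6 = (b.((rec X. b.a.(X\{b} + X\{a}) + b.b.(X\{b} + (X + 0)))\{b} + ((rec X. b.a.(X\{b} + X\{a}) + b.b.(X\{b} + (X + 0))) + 0)))\{a} has moves --b--▸ n7
  n7 = ((rec X. b.a.(X\{b} + X\{a}) + b.b.(X\{b} + (X + 0)))\{b} + ((rec X. b.a.(X\{b} + X\{a}) + b.b.(X\{b} + (X + 0))) + 0))\{a} has moves --b--▸ n5, --b--▸ n6
Executing a from P (initial set {m0}):
  [1] a ⇒ {m1}
  ✓ P
Executing a from Q (initial set {n0}):
  [1] a ⇒ ∅  — Q cannot continue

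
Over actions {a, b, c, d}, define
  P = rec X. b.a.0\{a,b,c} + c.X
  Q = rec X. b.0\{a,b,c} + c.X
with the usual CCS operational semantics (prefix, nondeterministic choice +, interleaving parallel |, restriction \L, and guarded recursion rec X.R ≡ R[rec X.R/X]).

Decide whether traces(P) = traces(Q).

trace-distinct — witness ⟨ba⟩

Reachable graph of P (3 states):
  s0 = rec X. b.a.0\{a,b,c} + c.X ⊢ —b→ s1, —c→ s0
  s1 = a.0\{a,b,c} ⊢ —a→ s2
  s2 = 0\{a,b,c} ⊢ ·
Reachable graph of Q (2 states):
  t0 = rec X. b.0\{a,b,c} + c.X ⊢ —b→ t1, —c→ t0
  t1 = 0\{a,b,c} ⊢ ·
Trace ⟨ba⟩ through P, begin at {s0}:
  after b @ step 1: {s1}
  after a @ step 2: {s2}
  — P admits the full trace.
Trace ⟨ba⟩ through Q, begin at {t0}:
  after b @ step 1: {t1}
  after a @ step 2: no successor for Q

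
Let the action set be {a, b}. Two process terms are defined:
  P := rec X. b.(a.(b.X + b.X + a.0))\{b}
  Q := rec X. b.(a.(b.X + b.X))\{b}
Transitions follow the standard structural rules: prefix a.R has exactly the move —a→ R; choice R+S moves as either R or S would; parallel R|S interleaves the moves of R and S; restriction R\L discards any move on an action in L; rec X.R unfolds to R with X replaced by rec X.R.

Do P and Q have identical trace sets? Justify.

NO — witness ⟨baa⟩

P's transition system — 4 states:
  m0 = rec X. b.(a.(b.X + b.X + a.0))\{b} ⊢ --b--▸ m1
  m1 = (a.(b.(rec X. b.(a.(b.X + b.X + a.0))\{b}) + b.(rec X. b.(a.(b.X + b.X + a.0))\{b}) + a.0))\{b} ⊢ --a--▸ m2
  m2 = (b.(rec X. b.(a.(b.X + b.X + a.0))\{b}) + b.(rec X. b.(a.(b.X + b.X + a.0))\{b}) + a.0)\{b} ⊢ --a--▸ m3
  m3 = 0\{b} ⊢ (no moves)
Q's transition system — 3 states:
  n0 = rec X. b.(a.(b.X + b.X))\{b} ⊢ --b--▸ n1
  n1 = (a.(b.(rec X. b.(a.(b.X + b.X))\{b}) + b.(rec X. b.(a.(b.X + b.X))\{b})))\{b} ⊢ --a--▸ n2
  n2 = (b.(rec X. b.(a.(b.X + b.X))\{b}) + b.(rec X. b.(a.(b.X + b.X))\{b}))\{b} ⊢ (no moves)
Trace ⟨baa⟩ through P, begin at {m0}:
  after b @ step 1: {m1}
  after a @ step 2: {m2}
  after a @ step 3: {m3}
  — P admits the full trace.
Trace ⟨baa⟩ through Q, begin at {n0}:
  after b @ step 1: {n1}
  after a @ step 2: {n2}
  after a @ step 3: ∅  — Q cannot continue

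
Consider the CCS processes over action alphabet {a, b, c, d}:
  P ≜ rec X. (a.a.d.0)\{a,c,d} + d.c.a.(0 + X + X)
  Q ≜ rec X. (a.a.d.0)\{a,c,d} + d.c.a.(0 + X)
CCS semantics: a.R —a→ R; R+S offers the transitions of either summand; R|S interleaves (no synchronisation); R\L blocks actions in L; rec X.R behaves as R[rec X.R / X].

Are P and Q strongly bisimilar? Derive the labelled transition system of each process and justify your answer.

Reachable graph of P (4 states):
  u0 = rec X. (a.a.d.0)\{a,c,d} + d.c.a.(0 + X + X) | =d=> u1
  u1 = c.a.(0 + (rec X. (a.a.d.0)\{a,c,d} + d.c.a.(0 + X + X)) + (rec X. (a.a.d.0)\{a,c,d} + d.c.a.(0 + X + X))) | =c=> u2
  u2 = a.(0 + (rec X. (a.a.d.0)\{a,c,d} + d.c.a.(0 + X + X)) + (rec X. (a.a.d.0)\{a,c,d} + d.c.a.(0 + X + X))) | =a=> u3
  u3 = 0 + (rec X. (a.a.d.0)\{a,c,d} + d.c.a.(0 + X + X)) + (rec X. (a.a.d.0)\{a,c,d} + d.c.a.(0 + X + X)) | =d=> u1
Reachable graph of Q (4 states):
  v0 = rec X. (a.a.d.0)\{a,c,d} + d.c.a.(0 + X) | =d=> v1
  v1 = c.a.(0 + (rec X. (a.a.d.0)\{a,c,d} + d.c.a.(0 + X))) | =c=> v2
  v2 = a.(0 + (rec X. (a.a.d.0)\{a,c,d} + d.c.a.(0 + X))) | =a=> v3
  v3 = 0 + (rec X. (a.a.d.0)\{a,c,d} + d.c.a.(0 + X)) | =d=> v1
Bisimilarity quotient blocks:
  B0 = {u0, u3, v0, v3}
  B1 = {u1, v1}
  B2 = {u2, v2}
u0 ∈ B0, v0 ∈ B0 → same block

P ~ Q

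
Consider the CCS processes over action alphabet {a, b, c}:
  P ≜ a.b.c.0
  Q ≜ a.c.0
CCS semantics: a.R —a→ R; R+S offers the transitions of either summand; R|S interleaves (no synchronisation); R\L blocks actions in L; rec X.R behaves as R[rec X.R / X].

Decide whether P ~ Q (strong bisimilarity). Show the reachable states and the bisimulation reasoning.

NO

LTS(P): 4 reachable states
  s0 = a.b.c.0 has moves =a=> s1
  s1 = b.c.0 has moves =b=> s2
  s2 = c.0 has moves =c=> s3
  s3 = 0 has moves stopped
LTS(Q): 3 reachable states
  t0 = a.c.0 has moves =a=> t1
  t1 = c.0 has moves =c=> t2
  t2 = 0 has moves stopped
Coarsest stable partition (strong bisimilarity classes):
  B0 = {s0}
  B1 = {s1}
  B2 = {s2, t1}
  B3 = {s3, t2}
  B4 = {t0}
s0 ∈ B0, t0 ∈ B4 → different blocks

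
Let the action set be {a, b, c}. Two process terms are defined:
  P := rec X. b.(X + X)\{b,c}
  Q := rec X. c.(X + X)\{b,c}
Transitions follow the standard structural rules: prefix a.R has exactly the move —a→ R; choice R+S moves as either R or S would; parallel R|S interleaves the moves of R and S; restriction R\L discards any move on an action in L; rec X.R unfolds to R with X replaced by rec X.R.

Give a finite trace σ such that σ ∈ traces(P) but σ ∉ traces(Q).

b

LTS(P): 2 reachable states
  m0 = rec X. b.(X + X)\{b,c} ⊢ —b→ m1
  m1 = ((rec X. b.(X + X)\{b,c}) + (rec X. b.(X + X)\{b,c}))\{b,c} ⊢ ∅
LTS(Q): 2 reachable states
  n0 = rec X. c.(X + X)\{b,c} ⊢ —c→ n1
  n1 = ((rec X. c.(X + X)\{b,c}) + (rec X. c.(X + X)\{b,c}))\{b,c} ⊢ ∅
Trace ⟨b⟩ through P, begin at {m0}:
  step 1 (b): {m1}
  P completes σ.
Trace ⟨b⟩ through Q, begin at {n0}:
  step 1 (b): ∅  — Q cannot continue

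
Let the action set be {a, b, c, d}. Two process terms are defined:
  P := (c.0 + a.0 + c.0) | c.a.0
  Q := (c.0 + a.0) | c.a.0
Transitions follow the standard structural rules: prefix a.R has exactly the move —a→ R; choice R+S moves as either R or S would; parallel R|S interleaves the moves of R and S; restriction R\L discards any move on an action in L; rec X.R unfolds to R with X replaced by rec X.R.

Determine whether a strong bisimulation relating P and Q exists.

P ~ Q

Reachable graph of P (6 states):
  s0 = (c.0 + a.0 + c.0) | c.a.0 has moves ··a··> s1, ··c··> s1, ··c··> s2
  s1 = 0 | c.a.0 has moves ··c··> s3
  s2 = (c.0 + a.0 + c.0) | a.0 has moves ··a··> s3, ··a··> s4, ··c··> s3
  s3 = 0 | a.0 has moves ··a··> s5
  s4 = (c.0 + a.0 + c.0) | 0 has moves ··a··> s5, ··c··> s5
  s5 = 0 | 0 has moves stopped
Reachable graph of Q (6 states):
  t0 = (c.0 + a.0) | c.a.0 has moves ··a··> t1, ··c··> t1, ··c··> t2
  t1 = 0 | c.a.0 has moves ··c··> t3
  t2 = (c.0 + a.0) | a.0 has moves ··a··> t3, ··a··> t4, ··c··> t3
  t3 = 0 | a.0 has moves ··a··> t5
  t4 = (c.0 + a.0) | 0 has moves ··a··> t5, ··c··> t5
  t5 = 0 | 0 has moves stopped
Coarsest stable partition (strong bisimilarity classes):
  B0 = {s0, t0}
  B1 = {s1, t1}
  B2 = {s3, t3}
  B3 = {s5, t5}
  B4 = {s2, t2}
  B5 = {s4, t4}
s0 ∈ B0, t0 ∈ B0 → same block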